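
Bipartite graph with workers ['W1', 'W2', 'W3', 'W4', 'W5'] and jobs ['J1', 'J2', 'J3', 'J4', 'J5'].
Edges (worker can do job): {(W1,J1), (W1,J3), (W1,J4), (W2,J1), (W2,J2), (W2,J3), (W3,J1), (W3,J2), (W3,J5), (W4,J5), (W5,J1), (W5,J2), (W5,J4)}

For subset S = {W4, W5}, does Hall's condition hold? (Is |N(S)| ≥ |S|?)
Yes: |N(S)| = 4, |S| = 2

Subset S = {W4, W5}
Neighbors N(S) = {J1, J2, J4, J5}

|N(S)| = 4, |S| = 2
Hall's condition: |N(S)| ≥ |S| is satisfied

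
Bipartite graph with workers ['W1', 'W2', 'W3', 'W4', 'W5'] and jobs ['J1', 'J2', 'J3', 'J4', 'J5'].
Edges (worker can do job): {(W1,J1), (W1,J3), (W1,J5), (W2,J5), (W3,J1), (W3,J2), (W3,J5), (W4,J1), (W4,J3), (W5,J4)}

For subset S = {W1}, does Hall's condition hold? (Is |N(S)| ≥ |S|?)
Yes: |N(S)| = 3, |S| = 1

Subset S = {W1}
Neighbors N(S) = {J1, J3, J5}

|N(S)| = 3, |S| = 1
Hall's condition: |N(S)| ≥ |S| is satisfied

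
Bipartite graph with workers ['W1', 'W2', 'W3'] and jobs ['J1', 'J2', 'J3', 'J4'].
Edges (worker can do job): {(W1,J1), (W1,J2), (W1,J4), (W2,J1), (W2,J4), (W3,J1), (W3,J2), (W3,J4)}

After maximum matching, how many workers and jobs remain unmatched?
Unmatched: 0 workers, 1 jobs

Maximum matching size: 3
Workers: 3 total, 3 matched, 0 unmatched
Jobs: 4 total, 3 matched, 1 unmatched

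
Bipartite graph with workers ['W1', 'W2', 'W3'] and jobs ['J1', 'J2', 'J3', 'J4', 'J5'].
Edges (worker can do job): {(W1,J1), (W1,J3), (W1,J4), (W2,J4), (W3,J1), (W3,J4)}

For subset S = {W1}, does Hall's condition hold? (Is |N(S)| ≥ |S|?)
Yes: |N(S)| = 3, |S| = 1

Subset S = {W1}
Neighbors N(S) = {J1, J3, J4}

|N(S)| = 3, |S| = 1
Hall's condition: |N(S)| ≥ |S| is satisfied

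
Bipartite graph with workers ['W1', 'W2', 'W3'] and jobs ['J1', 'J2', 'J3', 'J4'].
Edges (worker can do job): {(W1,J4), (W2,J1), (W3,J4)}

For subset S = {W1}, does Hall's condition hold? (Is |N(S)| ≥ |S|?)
Yes: |N(S)| = 1, |S| = 1

Subset S = {W1}
Neighbors N(S) = {J4}

|N(S)| = 1, |S| = 1
Hall's condition: |N(S)| ≥ |S| is satisfied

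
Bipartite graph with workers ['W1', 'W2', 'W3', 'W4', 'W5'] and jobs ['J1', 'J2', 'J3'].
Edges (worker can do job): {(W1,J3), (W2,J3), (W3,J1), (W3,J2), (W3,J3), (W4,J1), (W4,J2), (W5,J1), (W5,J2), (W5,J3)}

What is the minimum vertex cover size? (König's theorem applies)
Minimum vertex cover size = 3

By König's theorem: in bipartite graphs,
min vertex cover = max matching = 3

Maximum matching has size 3, so minimum vertex cover also has size 3.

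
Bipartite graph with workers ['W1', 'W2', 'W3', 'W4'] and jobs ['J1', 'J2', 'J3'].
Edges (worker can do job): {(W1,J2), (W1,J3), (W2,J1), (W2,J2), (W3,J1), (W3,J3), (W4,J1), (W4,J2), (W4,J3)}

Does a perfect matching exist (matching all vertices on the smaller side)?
Yes, perfect matching exists (size 3)

Perfect matching: {(W1,J2), (W3,J1), (W4,J3)}
All 3 vertices on the smaller side are matched.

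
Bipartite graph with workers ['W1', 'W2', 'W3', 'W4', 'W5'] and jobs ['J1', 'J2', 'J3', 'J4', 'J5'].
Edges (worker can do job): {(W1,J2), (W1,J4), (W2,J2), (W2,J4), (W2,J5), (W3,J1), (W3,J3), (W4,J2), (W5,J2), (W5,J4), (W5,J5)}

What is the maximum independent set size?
Maximum independent set = 6

By König's theorem:
- Min vertex cover = Max matching = 4
- Max independent set = Total vertices - Min vertex cover
- Max independent set = 10 - 4 = 6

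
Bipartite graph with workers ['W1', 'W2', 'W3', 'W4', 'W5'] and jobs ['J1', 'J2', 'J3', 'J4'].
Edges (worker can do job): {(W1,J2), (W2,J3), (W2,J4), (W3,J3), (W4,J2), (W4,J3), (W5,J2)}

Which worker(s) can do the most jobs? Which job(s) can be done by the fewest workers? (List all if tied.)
Most versatile: W2, W4 (2 jobs); Least covered: J1 (0 workers)

Worker degrees (jobs they can do): W1:1, W2:2, W3:1, W4:2, W5:1
Job degrees (workers who can do it): J1:0, J2:3, J3:3, J4:1

Maximum worker degree is 2, achieved by: W2, W4
Minimum job degree is 0, achieved by: J1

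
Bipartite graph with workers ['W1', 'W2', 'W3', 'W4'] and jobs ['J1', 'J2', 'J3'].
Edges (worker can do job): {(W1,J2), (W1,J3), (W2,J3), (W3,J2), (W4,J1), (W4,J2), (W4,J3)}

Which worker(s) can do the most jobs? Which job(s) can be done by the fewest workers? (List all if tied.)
Most versatile: W4 (3 jobs); Least covered: J1 (1 workers)

Worker degrees (jobs they can do): W1:2, W2:1, W3:1, W4:3
Job degrees (workers who can do it): J1:1, J2:3, J3:3

Maximum worker degree is 3, achieved by: W4
Minimum job degree is 1, achieved by: J1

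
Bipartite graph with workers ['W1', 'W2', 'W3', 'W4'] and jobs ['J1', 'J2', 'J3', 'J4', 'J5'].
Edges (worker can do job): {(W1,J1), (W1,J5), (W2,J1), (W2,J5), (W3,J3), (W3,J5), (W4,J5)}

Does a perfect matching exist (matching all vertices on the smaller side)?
No, maximum matching has size 3 < 4

Maximum matching has size 3, need 4 for perfect matching.
Unmatched workers: ['W2']
Unmatched jobs: ['J2', 'J4']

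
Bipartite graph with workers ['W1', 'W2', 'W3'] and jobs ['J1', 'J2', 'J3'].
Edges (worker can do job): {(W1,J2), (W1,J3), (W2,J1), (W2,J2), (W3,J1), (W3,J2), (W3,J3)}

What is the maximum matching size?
Maximum matching size = 3

Maximum matching: {(W1,J3), (W2,J2), (W3,J1)}
Size: 3

This assigns 3 workers to 3 distinct jobs.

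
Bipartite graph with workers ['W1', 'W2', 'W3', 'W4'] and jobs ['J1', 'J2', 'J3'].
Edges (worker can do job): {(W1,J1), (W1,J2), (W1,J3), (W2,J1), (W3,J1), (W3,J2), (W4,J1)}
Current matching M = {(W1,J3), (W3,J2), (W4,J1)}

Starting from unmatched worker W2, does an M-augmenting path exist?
No augmenting path from W2

Alternating search from W2 reaches jobs: {J1}.
Every reachable job is already matched in M, and following those matched edges back to workers exposes no further unvisited jobs.
No M-augmenting path from W2 exists.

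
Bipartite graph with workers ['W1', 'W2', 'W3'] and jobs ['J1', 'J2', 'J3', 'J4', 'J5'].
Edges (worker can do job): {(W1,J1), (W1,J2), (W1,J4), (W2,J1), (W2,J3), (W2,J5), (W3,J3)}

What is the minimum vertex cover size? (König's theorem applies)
Minimum vertex cover size = 3

By König's theorem: in bipartite graphs,
min vertex cover = max matching = 3

Maximum matching has size 3, so minimum vertex cover also has size 3.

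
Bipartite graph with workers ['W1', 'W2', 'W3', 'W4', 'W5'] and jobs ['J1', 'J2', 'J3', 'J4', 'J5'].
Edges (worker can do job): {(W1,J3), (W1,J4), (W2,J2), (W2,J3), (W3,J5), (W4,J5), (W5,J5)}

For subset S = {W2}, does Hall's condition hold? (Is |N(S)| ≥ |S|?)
Yes: |N(S)| = 2, |S| = 1

Subset S = {W2}
Neighbors N(S) = {J2, J3}

|N(S)| = 2, |S| = 1
Hall's condition: |N(S)| ≥ |S| is satisfied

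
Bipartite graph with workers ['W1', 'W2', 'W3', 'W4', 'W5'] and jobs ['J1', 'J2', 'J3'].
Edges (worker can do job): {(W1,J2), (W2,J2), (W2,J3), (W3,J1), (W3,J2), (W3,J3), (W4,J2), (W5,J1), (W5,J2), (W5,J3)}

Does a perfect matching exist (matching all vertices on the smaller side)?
Yes, perfect matching exists (size 3)

Perfect matching: {(W3,J3), (W4,J2), (W5,J1)}
All 3 vertices on the smaller side are matched.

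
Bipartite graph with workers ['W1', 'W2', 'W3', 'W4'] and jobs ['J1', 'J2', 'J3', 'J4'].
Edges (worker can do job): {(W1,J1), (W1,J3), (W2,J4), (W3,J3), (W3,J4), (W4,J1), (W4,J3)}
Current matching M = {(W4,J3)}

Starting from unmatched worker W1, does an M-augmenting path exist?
Yes: W1 → J3 → W4 → J1

An M-augmenting path alternates non-matching / matching edges, starting and ending at unmatched vertices.
Path: W1 → J3 → W4 → J1
(J1 is unmatched in M, so the path is augmenting.)
Flipping edges along this path would increase |M| from 1 to 2.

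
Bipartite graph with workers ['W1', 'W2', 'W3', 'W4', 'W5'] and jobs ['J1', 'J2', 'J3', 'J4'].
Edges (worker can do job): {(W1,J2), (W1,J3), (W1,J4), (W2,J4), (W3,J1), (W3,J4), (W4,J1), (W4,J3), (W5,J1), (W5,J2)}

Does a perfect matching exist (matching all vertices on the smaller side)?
Yes, perfect matching exists (size 4)

Perfect matching: {(W1,J4), (W3,J1), (W4,J3), (W5,J2)}
All 4 vertices on the smaller side are matched.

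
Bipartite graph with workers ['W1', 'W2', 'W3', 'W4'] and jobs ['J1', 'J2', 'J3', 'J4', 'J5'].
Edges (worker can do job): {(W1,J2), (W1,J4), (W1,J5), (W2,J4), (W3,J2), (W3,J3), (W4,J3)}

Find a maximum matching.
Matching: {(W1,J5), (W2,J4), (W3,J2), (W4,J3)}

Maximum matching (size 4):
  W1 → J5
  W2 → J4
  W3 → J2
  W4 → J3

Each worker is assigned to at most one job, and each job to at most one worker.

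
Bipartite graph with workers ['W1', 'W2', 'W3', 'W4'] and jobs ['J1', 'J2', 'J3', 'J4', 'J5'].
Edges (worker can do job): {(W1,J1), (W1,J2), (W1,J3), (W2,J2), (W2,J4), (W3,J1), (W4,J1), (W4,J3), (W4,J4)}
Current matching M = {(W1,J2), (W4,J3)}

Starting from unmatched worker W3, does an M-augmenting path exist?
Yes: W3 → J1

An M-augmenting path alternates non-matching / matching edges, starting and ending at unmatched vertices.
Path: W3 → J1
(J1 is unmatched in M, so the path is augmenting.)
Flipping edges along this path would increase |M| from 2 to 3.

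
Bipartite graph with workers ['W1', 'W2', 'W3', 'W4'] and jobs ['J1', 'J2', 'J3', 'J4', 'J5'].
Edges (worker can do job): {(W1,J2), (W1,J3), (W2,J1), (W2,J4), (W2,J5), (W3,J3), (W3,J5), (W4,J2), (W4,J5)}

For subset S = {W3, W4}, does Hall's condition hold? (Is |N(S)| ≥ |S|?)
Yes: |N(S)| = 3, |S| = 2

Subset S = {W3, W4}
Neighbors N(S) = {J2, J3, J5}

|N(S)| = 3, |S| = 2
Hall's condition: |N(S)| ≥ |S| is satisfied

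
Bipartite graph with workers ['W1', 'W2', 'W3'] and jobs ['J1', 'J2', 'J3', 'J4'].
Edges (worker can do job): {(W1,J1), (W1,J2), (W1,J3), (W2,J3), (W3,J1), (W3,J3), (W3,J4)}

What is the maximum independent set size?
Maximum independent set = 4

By König's theorem:
- Min vertex cover = Max matching = 3
- Max independent set = Total vertices - Min vertex cover
- Max independent set = 7 - 3 = 4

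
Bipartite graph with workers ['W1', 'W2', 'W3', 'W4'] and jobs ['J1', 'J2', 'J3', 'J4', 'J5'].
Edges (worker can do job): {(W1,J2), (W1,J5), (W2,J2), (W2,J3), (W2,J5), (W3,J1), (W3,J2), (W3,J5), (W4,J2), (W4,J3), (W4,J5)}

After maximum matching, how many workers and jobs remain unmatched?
Unmatched: 0 workers, 1 jobs

Maximum matching size: 4
Workers: 4 total, 4 matched, 0 unmatched
Jobs: 5 total, 4 matched, 1 unmatched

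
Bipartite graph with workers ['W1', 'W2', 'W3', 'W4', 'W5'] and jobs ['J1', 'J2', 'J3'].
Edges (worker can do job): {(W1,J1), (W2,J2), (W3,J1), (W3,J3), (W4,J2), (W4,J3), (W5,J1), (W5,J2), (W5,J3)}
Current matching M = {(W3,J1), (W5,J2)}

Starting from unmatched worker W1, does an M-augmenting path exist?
Yes: W1 → J1 → W3 → J3

An M-augmenting path alternates non-matching / matching edges, starting and ending at unmatched vertices.
Path: W1 → J1 → W3 → J3
(J3 is unmatched in M, so the path is augmenting.)
Flipping edges along this path would increase |M| from 2 to 3.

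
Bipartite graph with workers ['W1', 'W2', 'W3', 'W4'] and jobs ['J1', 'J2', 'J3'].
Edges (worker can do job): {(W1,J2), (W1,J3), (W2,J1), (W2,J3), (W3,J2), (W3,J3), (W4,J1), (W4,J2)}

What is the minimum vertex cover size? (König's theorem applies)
Minimum vertex cover size = 3

By König's theorem: in bipartite graphs,
min vertex cover = max matching = 3

Maximum matching has size 3, so minimum vertex cover also has size 3.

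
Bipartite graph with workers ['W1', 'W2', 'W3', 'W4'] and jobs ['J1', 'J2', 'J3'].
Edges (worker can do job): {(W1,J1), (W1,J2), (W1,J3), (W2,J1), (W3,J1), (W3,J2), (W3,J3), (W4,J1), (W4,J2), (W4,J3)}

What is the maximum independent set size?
Maximum independent set = 4

By König's theorem:
- Min vertex cover = Max matching = 3
- Max independent set = Total vertices - Min vertex cover
- Max independent set = 7 - 3 = 4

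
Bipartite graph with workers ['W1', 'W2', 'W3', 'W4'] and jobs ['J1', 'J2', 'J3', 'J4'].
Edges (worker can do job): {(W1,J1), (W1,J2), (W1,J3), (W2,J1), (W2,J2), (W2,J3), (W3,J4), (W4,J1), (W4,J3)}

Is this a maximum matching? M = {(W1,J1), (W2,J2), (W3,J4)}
No, size 3 is not maximum

Proposed matching has size 3.
Maximum matching size for this graph: 4.

This is NOT maximum - can be improved to size 4.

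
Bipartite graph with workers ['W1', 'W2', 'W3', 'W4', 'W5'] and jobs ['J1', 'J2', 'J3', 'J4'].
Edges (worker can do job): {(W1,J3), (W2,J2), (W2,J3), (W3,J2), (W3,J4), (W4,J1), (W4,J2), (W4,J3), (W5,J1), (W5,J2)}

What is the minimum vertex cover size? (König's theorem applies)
Minimum vertex cover size = 4

By König's theorem: in bipartite graphs,
min vertex cover = max matching = 4

Maximum matching has size 4, so minimum vertex cover also has size 4.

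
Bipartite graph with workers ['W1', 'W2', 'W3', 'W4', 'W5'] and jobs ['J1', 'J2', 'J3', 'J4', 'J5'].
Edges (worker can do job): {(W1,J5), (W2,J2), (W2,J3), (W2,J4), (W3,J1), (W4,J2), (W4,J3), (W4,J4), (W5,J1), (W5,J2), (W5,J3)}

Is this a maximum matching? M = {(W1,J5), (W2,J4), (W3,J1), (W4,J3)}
No, size 4 is not maximum

Proposed matching has size 4.
Maximum matching size for this graph: 5.

This is NOT maximum - can be improved to size 5.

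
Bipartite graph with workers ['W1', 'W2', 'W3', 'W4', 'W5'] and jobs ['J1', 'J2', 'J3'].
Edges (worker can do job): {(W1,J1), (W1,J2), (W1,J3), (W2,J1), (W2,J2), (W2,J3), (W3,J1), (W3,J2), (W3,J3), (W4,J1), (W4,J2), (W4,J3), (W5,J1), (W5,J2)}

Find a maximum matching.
Matching: {(W3,J1), (W4,J3), (W5,J2)}

Maximum matching (size 3):
  W3 → J1
  W4 → J3
  W5 → J2

Each worker is assigned to at most one job, and each job to at most one worker.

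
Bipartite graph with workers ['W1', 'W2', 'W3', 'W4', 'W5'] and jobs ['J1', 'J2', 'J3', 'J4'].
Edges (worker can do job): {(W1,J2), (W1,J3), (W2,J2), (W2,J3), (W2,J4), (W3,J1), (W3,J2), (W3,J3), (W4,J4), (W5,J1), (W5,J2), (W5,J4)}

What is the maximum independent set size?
Maximum independent set = 5

By König's theorem:
- Min vertex cover = Max matching = 4
- Max independent set = Total vertices - Min vertex cover
- Max independent set = 9 - 4 = 5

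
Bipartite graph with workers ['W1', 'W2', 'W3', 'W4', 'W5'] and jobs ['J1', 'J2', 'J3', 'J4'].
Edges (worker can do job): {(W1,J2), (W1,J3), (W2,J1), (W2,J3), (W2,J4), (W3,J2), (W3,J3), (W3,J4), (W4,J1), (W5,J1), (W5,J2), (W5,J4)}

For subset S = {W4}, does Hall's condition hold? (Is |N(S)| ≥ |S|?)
Yes: |N(S)| = 1, |S| = 1

Subset S = {W4}
Neighbors N(S) = {J1}

|N(S)| = 1, |S| = 1
Hall's condition: |N(S)| ≥ |S| is satisfied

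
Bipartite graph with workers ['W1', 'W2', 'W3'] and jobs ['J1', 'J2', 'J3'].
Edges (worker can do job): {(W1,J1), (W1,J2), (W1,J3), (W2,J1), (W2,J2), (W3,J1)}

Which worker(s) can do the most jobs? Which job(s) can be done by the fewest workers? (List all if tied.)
Most versatile: W1 (3 jobs); Least covered: J3 (1 workers)

Worker degrees (jobs they can do): W1:3, W2:2, W3:1
Job degrees (workers who can do it): J1:3, J2:2, J3:1

Maximum worker degree is 3, achieved by: W1
Minimum job degree is 1, achieved by: J3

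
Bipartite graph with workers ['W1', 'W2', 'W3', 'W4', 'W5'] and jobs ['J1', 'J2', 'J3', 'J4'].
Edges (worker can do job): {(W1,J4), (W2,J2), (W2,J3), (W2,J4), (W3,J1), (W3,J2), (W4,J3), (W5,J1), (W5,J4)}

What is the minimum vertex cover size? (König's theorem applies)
Minimum vertex cover size = 4

By König's theorem: in bipartite graphs,
min vertex cover = max matching = 4

Maximum matching has size 4, so minimum vertex cover also has size 4.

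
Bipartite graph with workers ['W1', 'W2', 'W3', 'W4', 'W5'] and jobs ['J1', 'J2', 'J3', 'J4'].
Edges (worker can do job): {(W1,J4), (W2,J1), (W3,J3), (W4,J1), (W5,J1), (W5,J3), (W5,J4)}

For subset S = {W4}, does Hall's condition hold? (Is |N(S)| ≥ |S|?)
Yes: |N(S)| = 1, |S| = 1

Subset S = {W4}
Neighbors N(S) = {J1}

|N(S)| = 1, |S| = 1
Hall's condition: |N(S)| ≥ |S| is satisfied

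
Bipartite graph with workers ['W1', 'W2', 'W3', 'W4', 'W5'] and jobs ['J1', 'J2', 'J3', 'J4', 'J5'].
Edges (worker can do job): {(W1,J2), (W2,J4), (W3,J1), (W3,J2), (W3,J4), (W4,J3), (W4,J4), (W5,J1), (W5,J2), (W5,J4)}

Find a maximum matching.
Matching: {(W2,J4), (W3,J1), (W4,J3), (W5,J2)}

Maximum matching (size 4):
  W2 → J4
  W3 → J1
  W4 → J3
  W5 → J2

Each worker is assigned to at most one job, and each job to at most one worker.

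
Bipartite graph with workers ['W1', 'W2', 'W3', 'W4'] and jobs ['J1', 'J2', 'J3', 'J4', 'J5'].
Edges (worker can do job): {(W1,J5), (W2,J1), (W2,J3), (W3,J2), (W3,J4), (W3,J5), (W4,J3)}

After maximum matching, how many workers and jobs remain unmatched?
Unmatched: 0 workers, 1 jobs

Maximum matching size: 4
Workers: 4 total, 4 matched, 0 unmatched
Jobs: 5 total, 4 matched, 1 unmatched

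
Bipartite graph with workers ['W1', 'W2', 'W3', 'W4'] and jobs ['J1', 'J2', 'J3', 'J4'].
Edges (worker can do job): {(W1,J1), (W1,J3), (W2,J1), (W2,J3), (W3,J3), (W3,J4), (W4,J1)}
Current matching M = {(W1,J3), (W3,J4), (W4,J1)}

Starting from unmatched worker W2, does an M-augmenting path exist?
No augmenting path from W2

Alternating search from W2 reaches jobs: {J1, J3}.
Every reachable job is already matched in M, and following those matched edges back to workers exposes no further unvisited jobs.
No M-augmenting path from W2 exists.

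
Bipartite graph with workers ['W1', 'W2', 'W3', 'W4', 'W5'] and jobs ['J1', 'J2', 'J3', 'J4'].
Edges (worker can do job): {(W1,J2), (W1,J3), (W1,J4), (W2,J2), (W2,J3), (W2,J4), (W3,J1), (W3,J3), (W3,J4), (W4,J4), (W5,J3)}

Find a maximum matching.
Matching: {(W1,J2), (W3,J1), (W4,J4), (W5,J3)}

Maximum matching (size 4):
  W1 → J2
  W3 → J1
  W4 → J4
  W5 → J3

Each worker is assigned to at most one job, and each job to at most one worker.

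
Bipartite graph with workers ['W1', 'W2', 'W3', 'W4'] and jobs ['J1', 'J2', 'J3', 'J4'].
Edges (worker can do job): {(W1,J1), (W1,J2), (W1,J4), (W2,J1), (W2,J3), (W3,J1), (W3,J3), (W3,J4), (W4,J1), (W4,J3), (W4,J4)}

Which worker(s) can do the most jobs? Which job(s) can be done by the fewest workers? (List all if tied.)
Most versatile: W1, W3, W4 (3 jobs); Least covered: J2 (1 workers)

Worker degrees (jobs they can do): W1:3, W2:2, W3:3, W4:3
Job degrees (workers who can do it): J1:4, J2:1, J3:3, J4:3

Maximum worker degree is 3, achieved by: W1, W3, W4
Minimum job degree is 1, achieved by: J2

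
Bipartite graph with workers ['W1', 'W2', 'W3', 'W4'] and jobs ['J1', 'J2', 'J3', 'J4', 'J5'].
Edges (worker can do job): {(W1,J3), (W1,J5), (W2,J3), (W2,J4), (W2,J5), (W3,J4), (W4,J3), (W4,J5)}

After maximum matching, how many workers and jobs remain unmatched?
Unmatched: 1 workers, 2 jobs

Maximum matching size: 3
Workers: 4 total, 3 matched, 1 unmatched
Jobs: 5 total, 3 matched, 2 unmatched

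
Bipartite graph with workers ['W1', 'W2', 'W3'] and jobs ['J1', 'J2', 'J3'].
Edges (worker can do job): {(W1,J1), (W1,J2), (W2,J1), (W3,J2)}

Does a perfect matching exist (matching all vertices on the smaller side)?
No, maximum matching has size 2 < 3

Maximum matching has size 2, need 3 for perfect matching.
Unmatched workers: ['W2']
Unmatched jobs: ['J3']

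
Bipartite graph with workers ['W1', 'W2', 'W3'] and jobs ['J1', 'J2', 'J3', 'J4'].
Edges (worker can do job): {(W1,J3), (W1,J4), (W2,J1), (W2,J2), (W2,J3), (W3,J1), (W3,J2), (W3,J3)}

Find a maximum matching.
Matching: {(W1,J4), (W2,J1), (W3,J3)}

Maximum matching (size 3):
  W1 → J4
  W2 → J1
  W3 → J3

Each worker is assigned to at most one job, and each job to at most one worker.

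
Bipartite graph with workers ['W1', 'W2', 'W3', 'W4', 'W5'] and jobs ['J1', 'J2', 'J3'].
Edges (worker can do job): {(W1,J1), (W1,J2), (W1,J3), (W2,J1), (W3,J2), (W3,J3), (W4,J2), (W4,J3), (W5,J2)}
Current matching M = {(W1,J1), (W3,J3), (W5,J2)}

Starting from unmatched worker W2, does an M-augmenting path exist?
No augmenting path from W2

Alternating search from W2 reaches jobs: {J1, J2, J3}.
Every reachable job is already matched in M, and following those matched edges back to workers exposes no further unvisited jobs.
No M-augmenting path from W2 exists.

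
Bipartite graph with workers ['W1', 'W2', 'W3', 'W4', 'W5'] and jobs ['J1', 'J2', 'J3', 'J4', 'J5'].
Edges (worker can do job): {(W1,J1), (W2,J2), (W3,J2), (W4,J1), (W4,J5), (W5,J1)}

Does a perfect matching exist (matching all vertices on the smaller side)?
No, maximum matching has size 3 < 5

Maximum matching has size 3, need 5 for perfect matching.
Unmatched workers: ['W1', 'W2']
Unmatched jobs: ['J3', 'J4']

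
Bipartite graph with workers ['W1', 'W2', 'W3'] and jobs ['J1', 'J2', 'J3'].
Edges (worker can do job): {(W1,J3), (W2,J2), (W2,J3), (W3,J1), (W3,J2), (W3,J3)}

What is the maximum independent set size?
Maximum independent set = 3

By König's theorem:
- Min vertex cover = Max matching = 3
- Max independent set = Total vertices - Min vertex cover
- Max independent set = 6 - 3 = 3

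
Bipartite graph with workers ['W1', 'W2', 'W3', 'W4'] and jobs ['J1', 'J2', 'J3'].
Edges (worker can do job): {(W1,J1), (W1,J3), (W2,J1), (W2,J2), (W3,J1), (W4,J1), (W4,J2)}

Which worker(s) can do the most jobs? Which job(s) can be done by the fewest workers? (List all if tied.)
Most versatile: W1, W2, W4 (2 jobs); Least covered: J3 (1 workers)

Worker degrees (jobs they can do): W1:2, W2:2, W3:1, W4:2
Job degrees (workers who can do it): J1:4, J2:2, J3:1

Maximum worker degree is 2, achieved by: W1, W2, W4
Minimum job degree is 1, achieved by: J3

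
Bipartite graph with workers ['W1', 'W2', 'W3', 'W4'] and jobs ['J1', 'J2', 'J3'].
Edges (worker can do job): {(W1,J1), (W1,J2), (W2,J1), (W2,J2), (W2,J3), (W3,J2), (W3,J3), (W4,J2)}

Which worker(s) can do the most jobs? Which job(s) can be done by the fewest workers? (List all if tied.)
Most versatile: W2 (3 jobs); Least covered: J1, J3 (2 workers)

Worker degrees (jobs they can do): W1:2, W2:3, W3:2, W4:1
Job degrees (workers who can do it): J1:2, J2:4, J3:2

Maximum worker degree is 3, achieved by: W2
Minimum job degree is 2, achieved by: J1, J3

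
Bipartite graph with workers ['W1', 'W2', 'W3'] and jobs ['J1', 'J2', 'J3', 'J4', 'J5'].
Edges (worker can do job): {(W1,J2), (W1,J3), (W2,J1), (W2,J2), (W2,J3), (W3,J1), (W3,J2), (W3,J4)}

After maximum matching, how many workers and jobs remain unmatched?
Unmatched: 0 workers, 2 jobs

Maximum matching size: 3
Workers: 3 total, 3 matched, 0 unmatched
Jobs: 5 total, 3 matched, 2 unmatched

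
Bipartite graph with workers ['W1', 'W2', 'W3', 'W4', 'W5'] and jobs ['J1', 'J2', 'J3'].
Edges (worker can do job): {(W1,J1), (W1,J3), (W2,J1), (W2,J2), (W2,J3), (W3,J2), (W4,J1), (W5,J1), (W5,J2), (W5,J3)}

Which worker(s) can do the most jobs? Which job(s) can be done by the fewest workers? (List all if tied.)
Most versatile: W2, W5 (3 jobs); Least covered: J2, J3 (3 workers)

Worker degrees (jobs they can do): W1:2, W2:3, W3:1, W4:1, W5:3
Job degrees (workers who can do it): J1:4, J2:3, J3:3

Maximum worker degree is 3, achieved by: W2, W5
Minimum job degree is 3, achieved by: J2, J3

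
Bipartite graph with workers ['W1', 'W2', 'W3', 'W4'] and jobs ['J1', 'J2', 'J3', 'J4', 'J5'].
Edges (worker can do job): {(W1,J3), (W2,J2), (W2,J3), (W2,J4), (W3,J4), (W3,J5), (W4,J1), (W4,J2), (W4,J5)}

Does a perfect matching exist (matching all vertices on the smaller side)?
Yes, perfect matching exists (size 4)

Perfect matching: {(W1,J3), (W2,J2), (W3,J4), (W4,J1)}
All 4 vertices on the smaller side are matched.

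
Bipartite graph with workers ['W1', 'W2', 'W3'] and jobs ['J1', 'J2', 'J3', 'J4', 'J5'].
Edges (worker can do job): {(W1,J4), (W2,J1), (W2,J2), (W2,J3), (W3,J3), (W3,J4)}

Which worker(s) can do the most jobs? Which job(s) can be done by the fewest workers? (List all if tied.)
Most versatile: W2 (3 jobs); Least covered: J5 (0 workers)

Worker degrees (jobs they can do): W1:1, W2:3, W3:2
Job degrees (workers who can do it): J1:1, J2:1, J3:2, J4:2, J5:0

Maximum worker degree is 3, achieved by: W2
Minimum job degree is 0, achieved by: J5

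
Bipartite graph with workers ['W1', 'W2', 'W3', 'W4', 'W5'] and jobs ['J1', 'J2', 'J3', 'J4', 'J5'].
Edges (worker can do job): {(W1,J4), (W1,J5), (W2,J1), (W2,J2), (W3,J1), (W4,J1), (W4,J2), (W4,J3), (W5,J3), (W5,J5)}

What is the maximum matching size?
Maximum matching size = 5

Maximum matching: {(W1,J4), (W2,J2), (W3,J1), (W4,J3), (W5,J5)}
Size: 5

This assigns 5 workers to 5 distinct jobs.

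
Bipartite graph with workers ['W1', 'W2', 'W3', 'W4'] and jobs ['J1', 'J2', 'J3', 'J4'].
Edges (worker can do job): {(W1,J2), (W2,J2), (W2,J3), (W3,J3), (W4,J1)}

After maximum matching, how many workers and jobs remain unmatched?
Unmatched: 1 workers, 1 jobs

Maximum matching size: 3
Workers: 4 total, 3 matched, 1 unmatched
Jobs: 4 total, 3 matched, 1 unmatched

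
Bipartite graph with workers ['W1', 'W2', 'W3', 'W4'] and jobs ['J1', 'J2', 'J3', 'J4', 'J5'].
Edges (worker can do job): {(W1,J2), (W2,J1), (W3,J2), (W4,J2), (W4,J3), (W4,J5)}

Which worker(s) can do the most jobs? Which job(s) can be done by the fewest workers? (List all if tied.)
Most versatile: W4 (3 jobs); Least covered: J4 (0 workers)

Worker degrees (jobs they can do): W1:1, W2:1, W3:1, W4:3
Job degrees (workers who can do it): J1:1, J2:3, J3:1, J4:0, J5:1

Maximum worker degree is 3, achieved by: W4
Minimum job degree is 0, achieved by: J4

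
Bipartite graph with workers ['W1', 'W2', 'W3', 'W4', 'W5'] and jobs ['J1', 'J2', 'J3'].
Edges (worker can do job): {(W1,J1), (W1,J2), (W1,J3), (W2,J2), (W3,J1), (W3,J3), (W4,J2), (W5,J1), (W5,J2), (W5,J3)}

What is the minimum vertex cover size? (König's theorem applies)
Minimum vertex cover size = 3

By König's theorem: in bipartite graphs,
min vertex cover = max matching = 3

Maximum matching has size 3, so minimum vertex cover also has size 3.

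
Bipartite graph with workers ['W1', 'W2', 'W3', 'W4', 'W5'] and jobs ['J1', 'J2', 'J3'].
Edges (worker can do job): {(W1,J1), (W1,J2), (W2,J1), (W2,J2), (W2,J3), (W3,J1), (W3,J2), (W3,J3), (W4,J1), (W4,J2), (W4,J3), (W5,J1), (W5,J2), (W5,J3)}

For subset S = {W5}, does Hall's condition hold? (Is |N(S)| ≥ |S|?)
Yes: |N(S)| = 3, |S| = 1

Subset S = {W5}
Neighbors N(S) = {J1, J2, J3}

|N(S)| = 3, |S| = 1
Hall's condition: |N(S)| ≥ |S| is satisfied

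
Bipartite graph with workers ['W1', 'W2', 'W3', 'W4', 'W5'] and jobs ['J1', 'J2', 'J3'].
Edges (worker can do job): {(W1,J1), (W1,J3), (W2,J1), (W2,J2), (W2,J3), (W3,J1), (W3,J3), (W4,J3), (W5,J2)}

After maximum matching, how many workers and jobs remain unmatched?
Unmatched: 2 workers, 0 jobs

Maximum matching size: 3
Workers: 5 total, 3 matched, 2 unmatched
Jobs: 3 total, 3 matched, 0 unmatched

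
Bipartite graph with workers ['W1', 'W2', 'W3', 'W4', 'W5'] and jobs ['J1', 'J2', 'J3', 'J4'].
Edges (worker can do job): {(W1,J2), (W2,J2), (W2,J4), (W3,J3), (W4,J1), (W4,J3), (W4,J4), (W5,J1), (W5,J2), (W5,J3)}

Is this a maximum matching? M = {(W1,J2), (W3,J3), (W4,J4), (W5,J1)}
Yes, size 4 is maximum

Proposed matching has size 4.
Maximum matching size for this graph: 4.

This is a maximum matching.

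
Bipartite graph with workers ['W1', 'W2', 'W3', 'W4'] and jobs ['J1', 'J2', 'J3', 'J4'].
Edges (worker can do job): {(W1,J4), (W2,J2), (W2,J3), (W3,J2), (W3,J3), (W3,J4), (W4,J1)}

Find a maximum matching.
Matching: {(W1,J4), (W2,J2), (W3,J3), (W4,J1)}

Maximum matching (size 4):
  W1 → J4
  W2 → J2
  W3 → J3
  W4 → J1

Each worker is assigned to at most one job, and each job to at most one worker.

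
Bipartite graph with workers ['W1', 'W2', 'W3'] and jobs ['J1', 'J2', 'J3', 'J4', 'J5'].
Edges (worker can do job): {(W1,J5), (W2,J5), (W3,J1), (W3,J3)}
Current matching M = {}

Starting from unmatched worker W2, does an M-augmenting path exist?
Yes: W2 → J5

An M-augmenting path alternates non-matching / matching edges, starting and ending at unmatched vertices.
Path: W2 → J5
(J5 is unmatched in M, so the path is augmenting.)
Flipping edges along this path would increase |M| from 0 to 1.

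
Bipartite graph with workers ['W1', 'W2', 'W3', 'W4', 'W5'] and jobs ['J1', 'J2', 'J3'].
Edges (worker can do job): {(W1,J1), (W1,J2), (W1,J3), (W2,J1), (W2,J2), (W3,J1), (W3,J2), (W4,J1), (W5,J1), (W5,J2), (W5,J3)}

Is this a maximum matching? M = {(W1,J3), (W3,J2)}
No, size 2 is not maximum

Proposed matching has size 2.
Maximum matching size for this graph: 3.

This is NOT maximum - can be improved to size 3.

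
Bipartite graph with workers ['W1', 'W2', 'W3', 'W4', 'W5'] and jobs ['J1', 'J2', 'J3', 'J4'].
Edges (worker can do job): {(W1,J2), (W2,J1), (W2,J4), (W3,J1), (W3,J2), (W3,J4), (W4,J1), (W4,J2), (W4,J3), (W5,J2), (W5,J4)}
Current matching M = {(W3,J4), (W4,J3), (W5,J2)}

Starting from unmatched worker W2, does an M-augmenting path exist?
Yes: W2 → J1

An M-augmenting path alternates non-matching / matching edges, starting and ending at unmatched vertices.
Path: W2 → J1
(J1 is unmatched in M, so the path is augmenting.)
Flipping edges along this path would increase |M| from 3 to 4.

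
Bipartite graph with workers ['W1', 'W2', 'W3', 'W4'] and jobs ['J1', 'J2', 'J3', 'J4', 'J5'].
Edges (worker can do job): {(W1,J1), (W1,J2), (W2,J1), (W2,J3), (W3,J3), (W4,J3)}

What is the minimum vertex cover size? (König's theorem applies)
Minimum vertex cover size = 3

By König's theorem: in bipartite graphs,
min vertex cover = max matching = 3

Maximum matching has size 3, so minimum vertex cover also has size 3.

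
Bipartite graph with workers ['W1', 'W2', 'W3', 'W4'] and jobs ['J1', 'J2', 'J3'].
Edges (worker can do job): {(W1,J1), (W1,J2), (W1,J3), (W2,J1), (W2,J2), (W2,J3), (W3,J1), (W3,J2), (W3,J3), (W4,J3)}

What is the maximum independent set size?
Maximum independent set = 4

By König's theorem:
- Min vertex cover = Max matching = 3
- Max independent set = Total vertices - Min vertex cover
- Max independent set = 7 - 3 = 4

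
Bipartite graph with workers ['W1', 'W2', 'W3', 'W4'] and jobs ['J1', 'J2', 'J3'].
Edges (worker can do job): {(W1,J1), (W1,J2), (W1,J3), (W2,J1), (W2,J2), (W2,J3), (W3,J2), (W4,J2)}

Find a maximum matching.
Matching: {(W1,J3), (W2,J1), (W4,J2)}

Maximum matching (size 3):
  W1 → J3
  W2 → J1
  W4 → J2

Each worker is assigned to at most one job, and each job to at most one worker.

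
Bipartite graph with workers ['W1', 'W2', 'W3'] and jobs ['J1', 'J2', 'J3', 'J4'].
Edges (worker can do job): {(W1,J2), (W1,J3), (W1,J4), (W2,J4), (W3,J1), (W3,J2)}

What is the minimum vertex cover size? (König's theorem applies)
Minimum vertex cover size = 3

By König's theorem: in bipartite graphs,
min vertex cover = max matching = 3

Maximum matching has size 3, so minimum vertex cover also has size 3.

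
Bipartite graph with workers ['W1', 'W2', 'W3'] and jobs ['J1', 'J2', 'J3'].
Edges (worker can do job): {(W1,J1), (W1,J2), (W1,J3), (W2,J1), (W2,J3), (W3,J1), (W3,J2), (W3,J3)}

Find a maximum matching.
Matching: {(W1,J1), (W2,J3), (W3,J2)}

Maximum matching (size 3):
  W1 → J1
  W2 → J3
  W3 → J2

Each worker is assigned to at most one job, and each job to at most one worker.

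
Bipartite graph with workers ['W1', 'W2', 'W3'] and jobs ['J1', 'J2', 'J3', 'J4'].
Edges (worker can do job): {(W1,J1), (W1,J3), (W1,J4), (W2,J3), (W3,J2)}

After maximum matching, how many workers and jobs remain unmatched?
Unmatched: 0 workers, 1 jobs

Maximum matching size: 3
Workers: 3 total, 3 matched, 0 unmatched
Jobs: 4 total, 3 matched, 1 unmatched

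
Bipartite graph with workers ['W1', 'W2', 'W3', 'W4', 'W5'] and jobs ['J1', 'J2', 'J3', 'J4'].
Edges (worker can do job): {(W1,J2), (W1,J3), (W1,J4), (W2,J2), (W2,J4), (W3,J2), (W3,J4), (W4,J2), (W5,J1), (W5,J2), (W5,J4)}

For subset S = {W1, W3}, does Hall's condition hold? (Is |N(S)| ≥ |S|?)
Yes: |N(S)| = 3, |S| = 2

Subset S = {W1, W3}
Neighbors N(S) = {J2, J3, J4}

|N(S)| = 3, |S| = 2
Hall's condition: |N(S)| ≥ |S| is satisfied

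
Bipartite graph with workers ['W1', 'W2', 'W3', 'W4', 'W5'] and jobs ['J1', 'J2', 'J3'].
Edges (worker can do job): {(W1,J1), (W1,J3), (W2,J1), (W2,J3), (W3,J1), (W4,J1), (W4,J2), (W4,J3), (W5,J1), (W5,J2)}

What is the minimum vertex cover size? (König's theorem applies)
Minimum vertex cover size = 3

By König's theorem: in bipartite graphs,
min vertex cover = max matching = 3

Maximum matching has size 3, so minimum vertex cover also has size 3.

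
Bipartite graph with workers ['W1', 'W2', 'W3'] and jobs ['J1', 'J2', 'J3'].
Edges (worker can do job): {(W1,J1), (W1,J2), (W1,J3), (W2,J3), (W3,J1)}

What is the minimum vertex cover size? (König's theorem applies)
Minimum vertex cover size = 3

By König's theorem: in bipartite graphs,
min vertex cover = max matching = 3

Maximum matching has size 3, so minimum vertex cover also has size 3.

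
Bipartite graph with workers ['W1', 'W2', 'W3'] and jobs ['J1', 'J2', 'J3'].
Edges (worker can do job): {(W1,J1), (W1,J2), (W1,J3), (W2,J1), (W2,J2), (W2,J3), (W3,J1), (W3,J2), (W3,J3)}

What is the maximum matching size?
Maximum matching size = 3

Maximum matching: {(W1,J1), (W2,J2), (W3,J3)}
Size: 3

This assigns 3 workers to 3 distinct jobs.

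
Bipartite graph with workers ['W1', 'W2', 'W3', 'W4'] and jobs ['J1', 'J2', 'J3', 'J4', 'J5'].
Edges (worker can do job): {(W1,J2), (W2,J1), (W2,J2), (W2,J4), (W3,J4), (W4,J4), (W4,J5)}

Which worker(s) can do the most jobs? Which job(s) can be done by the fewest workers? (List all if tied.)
Most versatile: W2 (3 jobs); Least covered: J3 (0 workers)

Worker degrees (jobs they can do): W1:1, W2:3, W3:1, W4:2
Job degrees (workers who can do it): J1:1, J2:2, J3:0, J4:3, J5:1

Maximum worker degree is 3, achieved by: W2
Minimum job degree is 0, achieved by: J3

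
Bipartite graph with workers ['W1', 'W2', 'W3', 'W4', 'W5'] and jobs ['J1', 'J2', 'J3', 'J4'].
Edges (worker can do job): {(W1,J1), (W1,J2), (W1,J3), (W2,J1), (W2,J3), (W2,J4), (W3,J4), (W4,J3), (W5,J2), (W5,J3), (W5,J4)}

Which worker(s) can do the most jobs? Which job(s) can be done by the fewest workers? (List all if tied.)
Most versatile: W1, W2, W5 (3 jobs); Least covered: J1, J2 (2 workers)

Worker degrees (jobs they can do): W1:3, W2:3, W3:1, W4:1, W5:3
Job degrees (workers who can do it): J1:2, J2:2, J3:4, J4:3

Maximum worker degree is 3, achieved by: W1, W2, W5
Minimum job degree is 2, achieved by: J1, J2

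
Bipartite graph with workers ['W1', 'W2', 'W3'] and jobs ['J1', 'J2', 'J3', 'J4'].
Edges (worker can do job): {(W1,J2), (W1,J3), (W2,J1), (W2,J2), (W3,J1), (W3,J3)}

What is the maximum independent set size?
Maximum independent set = 4

By König's theorem:
- Min vertex cover = Max matching = 3
- Max independent set = Total vertices - Min vertex cover
- Max independent set = 7 - 3 = 4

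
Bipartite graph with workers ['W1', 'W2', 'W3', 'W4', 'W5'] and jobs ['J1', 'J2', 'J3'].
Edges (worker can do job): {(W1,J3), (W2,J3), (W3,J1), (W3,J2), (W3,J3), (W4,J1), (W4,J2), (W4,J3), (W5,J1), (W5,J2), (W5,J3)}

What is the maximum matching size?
Maximum matching size = 3

Maximum matching: {(W3,J3), (W4,J1), (W5,J2)}
Size: 3

This assigns 3 workers to 3 distinct jobs.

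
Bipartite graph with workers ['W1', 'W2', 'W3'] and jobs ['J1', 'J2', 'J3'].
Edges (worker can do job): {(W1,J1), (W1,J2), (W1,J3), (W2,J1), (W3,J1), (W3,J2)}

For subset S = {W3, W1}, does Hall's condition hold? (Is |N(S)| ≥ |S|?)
Yes: |N(S)| = 3, |S| = 2

Subset S = {W3, W1}
Neighbors N(S) = {J1, J2, J3}

|N(S)| = 3, |S| = 2
Hall's condition: |N(S)| ≥ |S| is satisfied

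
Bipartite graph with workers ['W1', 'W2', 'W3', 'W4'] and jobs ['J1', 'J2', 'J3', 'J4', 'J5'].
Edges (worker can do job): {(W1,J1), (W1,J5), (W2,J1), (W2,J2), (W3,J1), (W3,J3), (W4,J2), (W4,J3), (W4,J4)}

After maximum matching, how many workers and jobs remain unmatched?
Unmatched: 0 workers, 1 jobs

Maximum matching size: 4
Workers: 4 total, 4 matched, 0 unmatched
Jobs: 5 total, 4 matched, 1 unmatched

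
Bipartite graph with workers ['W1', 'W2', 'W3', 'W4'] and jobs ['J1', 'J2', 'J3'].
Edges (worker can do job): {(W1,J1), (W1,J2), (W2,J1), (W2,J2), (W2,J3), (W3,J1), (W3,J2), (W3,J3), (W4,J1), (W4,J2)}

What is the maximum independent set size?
Maximum independent set = 4

By König's theorem:
- Min vertex cover = Max matching = 3
- Max independent set = Total vertices - Min vertex cover
- Max independent set = 7 - 3 = 4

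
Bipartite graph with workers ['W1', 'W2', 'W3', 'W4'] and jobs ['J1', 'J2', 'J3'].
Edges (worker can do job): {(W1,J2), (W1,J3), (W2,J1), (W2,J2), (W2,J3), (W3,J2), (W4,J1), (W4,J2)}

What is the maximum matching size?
Maximum matching size = 3

Maximum matching: {(W1,J3), (W3,J2), (W4,J1)}
Size: 3

This assigns 3 workers to 3 distinct jobs.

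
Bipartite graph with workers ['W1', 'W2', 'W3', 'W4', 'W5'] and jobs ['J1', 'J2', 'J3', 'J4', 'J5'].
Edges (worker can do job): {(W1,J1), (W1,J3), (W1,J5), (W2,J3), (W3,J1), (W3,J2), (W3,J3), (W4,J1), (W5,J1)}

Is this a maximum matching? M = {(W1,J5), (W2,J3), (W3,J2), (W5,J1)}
Yes, size 4 is maximum

Proposed matching has size 4.
Maximum matching size for this graph: 4.

This is a maximum matching.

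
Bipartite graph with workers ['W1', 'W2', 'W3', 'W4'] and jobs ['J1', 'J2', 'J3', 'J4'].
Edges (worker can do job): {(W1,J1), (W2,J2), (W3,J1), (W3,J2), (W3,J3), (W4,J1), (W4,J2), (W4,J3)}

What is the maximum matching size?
Maximum matching size = 3

Maximum matching: {(W1,J1), (W3,J2), (W4,J3)}
Size: 3

This assigns 3 workers to 3 distinct jobs.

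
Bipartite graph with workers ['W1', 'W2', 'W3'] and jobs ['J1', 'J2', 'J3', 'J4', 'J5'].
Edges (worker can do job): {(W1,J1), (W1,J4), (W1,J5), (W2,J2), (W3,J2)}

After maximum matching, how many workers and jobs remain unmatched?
Unmatched: 1 workers, 3 jobs

Maximum matching size: 2
Workers: 3 total, 2 matched, 1 unmatched
Jobs: 5 total, 2 matched, 3 unmatched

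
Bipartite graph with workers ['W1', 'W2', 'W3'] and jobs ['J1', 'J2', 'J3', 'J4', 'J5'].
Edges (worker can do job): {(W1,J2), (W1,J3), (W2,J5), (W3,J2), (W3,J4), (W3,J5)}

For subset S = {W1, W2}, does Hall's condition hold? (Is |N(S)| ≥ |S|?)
Yes: |N(S)| = 3, |S| = 2

Subset S = {W1, W2}
Neighbors N(S) = {J2, J3, J5}

|N(S)| = 3, |S| = 2
Hall's condition: |N(S)| ≥ |S| is satisfied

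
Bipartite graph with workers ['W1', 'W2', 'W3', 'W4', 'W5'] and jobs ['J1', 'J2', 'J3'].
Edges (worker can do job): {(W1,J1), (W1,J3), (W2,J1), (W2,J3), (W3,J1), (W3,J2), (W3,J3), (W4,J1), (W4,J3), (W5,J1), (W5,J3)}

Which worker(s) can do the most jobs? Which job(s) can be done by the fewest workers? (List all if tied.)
Most versatile: W3 (3 jobs); Least covered: J2 (1 workers)

Worker degrees (jobs they can do): W1:2, W2:2, W3:3, W4:2, W5:2
Job degrees (workers who can do it): J1:5, J2:1, J3:5

Maximum worker degree is 3, achieved by: W3
Minimum job degree is 1, achieved by: J2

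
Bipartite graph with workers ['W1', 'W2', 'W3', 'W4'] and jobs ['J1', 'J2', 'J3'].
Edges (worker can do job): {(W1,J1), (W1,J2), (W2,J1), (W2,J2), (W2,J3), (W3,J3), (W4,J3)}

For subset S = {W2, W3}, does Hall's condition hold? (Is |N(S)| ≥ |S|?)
Yes: |N(S)| = 3, |S| = 2

Subset S = {W2, W3}
Neighbors N(S) = {J1, J2, J3}

|N(S)| = 3, |S| = 2
Hall's condition: |N(S)| ≥ |S| is satisfied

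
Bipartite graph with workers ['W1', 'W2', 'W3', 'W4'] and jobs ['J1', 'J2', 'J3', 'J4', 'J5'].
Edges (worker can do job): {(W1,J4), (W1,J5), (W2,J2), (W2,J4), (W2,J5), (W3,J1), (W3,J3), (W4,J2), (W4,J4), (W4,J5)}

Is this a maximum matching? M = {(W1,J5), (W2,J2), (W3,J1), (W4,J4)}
Yes, size 4 is maximum

Proposed matching has size 4.
Maximum matching size for this graph: 4.

This is a maximum matching.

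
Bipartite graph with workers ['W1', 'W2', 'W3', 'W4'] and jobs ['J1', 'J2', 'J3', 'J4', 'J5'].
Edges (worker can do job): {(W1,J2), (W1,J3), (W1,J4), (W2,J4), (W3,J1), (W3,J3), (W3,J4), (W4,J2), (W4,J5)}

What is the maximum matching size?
Maximum matching size = 4

Maximum matching: {(W1,J2), (W2,J4), (W3,J1), (W4,J5)}
Size: 4

This assigns 4 workers to 4 distinct jobs.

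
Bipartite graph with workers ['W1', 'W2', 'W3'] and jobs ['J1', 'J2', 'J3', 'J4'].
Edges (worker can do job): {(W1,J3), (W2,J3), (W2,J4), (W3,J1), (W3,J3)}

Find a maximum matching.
Matching: {(W1,J3), (W2,J4), (W3,J1)}

Maximum matching (size 3):
  W1 → J3
  W2 → J4
  W3 → J1

Each worker is assigned to at most one job, and each job to at most one worker.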